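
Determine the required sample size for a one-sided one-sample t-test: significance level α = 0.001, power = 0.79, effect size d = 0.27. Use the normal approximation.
n = 209

Sample size formula (one-sample t-test, normal approximation):
n = ((z_α + z_β) / d)²

z_α = 3.090 (for α = 0.001, one-sided)
z_β = 0.806 (for power = 0.79)
d = 0.27

n = ((3.090 + 0.806) / 0.27)²
n = (14.430)²
n ≈ 208.22
Round up to the next whole number: n = 209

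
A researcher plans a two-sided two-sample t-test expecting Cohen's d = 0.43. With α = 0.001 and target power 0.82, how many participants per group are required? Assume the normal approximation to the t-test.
n = 192 per group

Sample size formula (two-sample t-test, normal approximation):
n = 2 · ((z_{α/2} + z_β) / d)²

z_{α/2} = 3.291 (for α = 0.001, two-sided)
z_β = 0.915 (for power = 0.82)
d = 0.43

n = 2 · ((3.291 + 0.915) / 0.43)²
n = 2 · (9.781)²
n ≈ 191.34
Round up to the next whole number: n = 192 per group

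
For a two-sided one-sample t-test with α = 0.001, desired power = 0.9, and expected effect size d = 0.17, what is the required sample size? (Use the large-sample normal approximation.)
n = 724

Sample size formula (one-sample t-test, normal approximation):
n = ((z_{α/2} + z_β) / d)²

z_{α/2} = 3.291 (for α = 0.001, two-sided)
z_β = 1.282 (for power = 0.9)
d = 0.17

n = ((3.291 + 1.282) / 0.17)²
n = (26.900)²
n ≈ 723.61
Round up to the next whole number: n = 724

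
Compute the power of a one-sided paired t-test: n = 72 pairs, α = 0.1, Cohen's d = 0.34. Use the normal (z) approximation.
Power ≈ 0.95

Power calculation (paired t-test, normal approximation):
z_β = d · √n - z_α
z_β = 0.34 · √72 - 1.282
z_β = 0.34 · 8.485 - 1.282
z_β = 1.603

Power = Φ(z_β) = Φ(1.603) ≈ 0.946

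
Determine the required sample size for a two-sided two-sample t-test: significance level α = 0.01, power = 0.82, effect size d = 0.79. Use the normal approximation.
n = 40 per group

Sample size formula (two-sample t-test, normal approximation):
n = 2 · ((z_{α/2} + z_β) / d)²

z_{α/2} = 2.576 (for α = 0.01, two-sided)
z_β = 0.915 (for power = 0.82)
d = 0.79

n = 2 · ((2.576 + 0.915) / 0.79)²
n = 2 · (4.419)²
n ≈ 39.06
Round up to the next whole number: n = 40 per group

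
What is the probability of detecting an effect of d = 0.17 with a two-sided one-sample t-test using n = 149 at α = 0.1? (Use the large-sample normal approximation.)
Power ≈ 0.67

Power calculation (one-sample t-test, normal approximation):
z_β = d · √n - z_{α/2}
z_β = 0.17 · √149 - 1.645
z_β = 0.17 · 12.207 - 1.645
z_β = 0.430

Power = Φ(z_β) = Φ(0.430) ≈ 0.666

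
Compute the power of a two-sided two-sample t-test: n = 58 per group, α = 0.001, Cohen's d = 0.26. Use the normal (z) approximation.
Power ≈ 0.03

Power calculation (two-sample t-test, normal approximation):
z_β = d · √(n/2) - z_{α/2}
z_β = 0.26 · √(58/2) - 3.291
z_β = 0.26 · 5.385 - 3.291
z_β = -1.890

Power = Φ(z_β) = Φ(-1.890) ≈ 0.029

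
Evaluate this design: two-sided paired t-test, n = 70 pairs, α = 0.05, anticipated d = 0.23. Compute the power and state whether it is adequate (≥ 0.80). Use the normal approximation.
Power ≈ 0.49; the study is underpowered (power < 0.80)

Power calculation (paired t-test, normal approximation):
z_β = d · √n - z_{α/2}
z_β = 0.23 · √70 - 1.960
z_β = 0.23 · 8.367 - 1.960
z_β = -0.036

Power = Φ(z_β) = Φ(-0.036) ≈ 0.486

Effect size d = 0.23 is small by Cohen's convention (0.2/0.5/0.8).

Threshold: power ≥ 0.80 is conventionally adequate.
Power ≈ 0.49 → the study is underpowered (power < 0.80).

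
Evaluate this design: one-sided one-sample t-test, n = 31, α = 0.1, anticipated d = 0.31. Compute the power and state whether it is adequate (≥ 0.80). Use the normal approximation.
Power ≈ 0.67; the study is underpowered (power < 0.80)

Power calculation (one-sample t-test, normal approximation):
z_β = d · √n - z_α
z_β = 0.31 · √31 - 1.282
z_β = 0.31 · 5.568 - 1.282
z_β = 0.444

Power = Φ(z_β) = Φ(0.444) ≈ 0.672

Effect size d = 0.31 is small by Cohen's convention (0.2/0.5/0.8).

Threshold: power ≥ 0.80 is conventionally adequate.
Power ≈ 0.67 → the study is underpowered (power < 0.80).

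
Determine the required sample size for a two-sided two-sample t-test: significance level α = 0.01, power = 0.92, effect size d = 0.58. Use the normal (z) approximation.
n = 95 per group

Sample size formula (two-sample t-test, normal approximation):
n = 2 · ((z_{α/2} + z_β) / d)²

z_{α/2} = 2.576 (for α = 0.01, two-sided)
z_β = 1.405 (for power = 0.92)
d = 0.58

n = 2 · ((2.576 + 1.405) / 0.58)²
n = 2 · (6.864)²
n ≈ 94.23
Round up to the next whole number: n = 95 per group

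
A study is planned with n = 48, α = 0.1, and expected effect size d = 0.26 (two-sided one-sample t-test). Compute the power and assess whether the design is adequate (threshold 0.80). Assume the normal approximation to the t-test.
Power ≈ 0.56; the study is underpowered (power < 0.80)

Power calculation (one-sample t-test, normal approximation):
z_β = d · √n - z_{α/2}
z_β = 0.26 · √48 - 1.645
z_β = 0.26 · 6.928 - 1.645
z_β = 0.156

Power = Φ(z_β) = Φ(0.156) ≈ 0.562

Effect size d = 0.26 is small by Cohen's convention (0.2/0.5/0.8).

Threshold: power ≥ 0.80 is conventionally adequate.
Power ≈ 0.56 → the study is underpowered (power < 0.80).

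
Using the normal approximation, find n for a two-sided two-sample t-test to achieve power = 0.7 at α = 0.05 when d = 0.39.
n = 82 per group

Sample size formula (two-sample t-test, normal approximation):
n = 2 · ((z_{α/2} + z_β) / d)²

z_{α/2} = 1.960 (for α = 0.05, two-sided)
z_β = 0.524 (for power = 0.7)
d = 0.39

n = 2 · ((1.960 + 0.524) / 0.39)²
n = 2 · (6.369)²
n ≈ 81.13
Round up to the next whole number: n = 82 per group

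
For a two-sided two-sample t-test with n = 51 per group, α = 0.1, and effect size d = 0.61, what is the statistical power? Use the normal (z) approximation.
Power ≈ 0.92

Power calculation (two-sample t-test, normal approximation):
z_β = d · √(n/2) - z_{α/2}
z_β = 0.61 · √(51/2) - 1.645
z_β = 0.61 · 5.050 - 1.645
z_β = 1.435

Power = Φ(z_β) = Φ(1.435) ≈ 0.924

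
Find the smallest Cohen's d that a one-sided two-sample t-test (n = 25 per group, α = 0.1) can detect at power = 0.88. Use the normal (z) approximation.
d ≈ 0.69

Minimum detectable effect (two-sample t-test, normal approximation):
d = (z_α + z_β) / √(n/2)
d = (1.282 + 1.175) / √(25/2)
d = 2.457 / 3.536
d ≈ 0.69

By Cohen's convention (0.2 small / 0.5 medium / 0.8 large): medium effect.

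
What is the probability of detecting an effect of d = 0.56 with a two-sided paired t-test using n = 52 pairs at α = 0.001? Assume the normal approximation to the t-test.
Power ≈ 0.77

Power calculation (paired t-test, normal approximation):
z_β = d · √n - z_{α/2}
z_β = 0.56 · √52 - 3.291
z_β = 0.56 · 7.211 - 3.291
z_β = 0.748

Power = Φ(z_β) = Φ(0.748) ≈ 0.773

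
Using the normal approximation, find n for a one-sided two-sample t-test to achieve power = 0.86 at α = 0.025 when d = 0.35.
n = 151 per group

Sample size formula (two-sample t-test, normal approximation):
n = 2 · ((z_α + z_β) / d)²

z_α = 1.960 (for α = 0.025, one-sided)
z_β = 1.080 (for power = 0.86)
d = 0.35

n = 2 · ((1.960 + 1.080) / 0.35)²
n = 2 · (8.686)²
n ≈ 150.89
Round up to the next whole number: n = 151 per group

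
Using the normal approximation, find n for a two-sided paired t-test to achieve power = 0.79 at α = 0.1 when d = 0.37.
n = 44 pairs

Sample size formula (paired t-test, normal approximation):
n = ((z_{α/2} + z_β) / d)²

z_{α/2} = 1.645 (for α = 0.1, two-sided)
z_β = 0.806 (for power = 0.79)
d = 0.37

n = ((1.645 + 0.806) / 0.37)²
n = (6.624)²
n ≈ 43.88
Round up to the next whole number: n = 44 pairs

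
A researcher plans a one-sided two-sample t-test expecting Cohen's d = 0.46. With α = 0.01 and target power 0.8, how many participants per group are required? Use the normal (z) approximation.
n = 95 per group

Sample size formula (two-sample t-test, normal approximation):
n = 2 · ((z_α + z_β) / d)²

z_α = 2.326 (for α = 0.01, one-sided)
z_β = 0.842 (for power = 0.8)
d = 0.46

n = 2 · ((2.326 + 0.842) / 0.46)²
n = 2 · (6.887)²
n ≈ 94.86
Round up to the next whole number: n = 95 per group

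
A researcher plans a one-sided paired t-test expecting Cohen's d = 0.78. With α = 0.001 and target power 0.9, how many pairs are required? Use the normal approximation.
n = 32 pairs

Sample size formula (paired t-test, normal approximation):
n = ((z_α + z_β) / d)²

z_α = 3.090 (for α = 0.001, one-sided)
z_β = 1.282 (for power = 0.9)
d = 0.78

n = ((3.090 + 1.282) / 0.78)²
n = (5.605)²
n ≈ 31.42
Round up to the next whole number: n = 32 pairs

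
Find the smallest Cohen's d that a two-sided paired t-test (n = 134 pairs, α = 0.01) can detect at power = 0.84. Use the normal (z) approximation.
d ≈ 0.31

Minimum detectable effect (paired t-test, normal approximation):
d = (z_{α/2} + z_β) / √n
d = (2.576 + 0.994) / √134
d = 3.570 / 11.576
d ≈ 0.31

By Cohen's convention (0.2 small / 0.5 medium / 0.8 large): small effect.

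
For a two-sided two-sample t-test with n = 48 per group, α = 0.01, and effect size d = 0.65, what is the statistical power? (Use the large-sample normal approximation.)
Power ≈ 0.73

Power calculation (two-sample t-test, normal approximation):
z_β = d · √(n/2) - z_{α/2}
z_β = 0.65 · √(48/2) - 2.576
z_β = 0.65 · 4.899 - 2.576
z_β = 0.609

Power = Φ(z_β) = Φ(0.609) ≈ 0.729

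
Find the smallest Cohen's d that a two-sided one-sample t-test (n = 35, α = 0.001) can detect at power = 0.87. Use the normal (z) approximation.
d ≈ 0.75

Minimum detectable effect (one-sample t-test, normal approximation):
d = (z_{α/2} + z_β) / √n
d = (3.291 + 1.126) / √35
d = 4.417 / 5.916
d ≈ 0.75

By Cohen's convention (0.2 small / 0.5 medium / 0.8 large): medium effect.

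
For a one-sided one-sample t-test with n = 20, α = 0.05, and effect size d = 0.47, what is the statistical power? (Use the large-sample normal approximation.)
Power ≈ 0.68

Power calculation (one-sample t-test, normal approximation):
z_β = d · √n - z_α
z_β = 0.47 · √20 - 1.645
z_β = 0.47 · 4.472 - 1.645
z_β = 0.457

Power = Φ(z_β) = Φ(0.457) ≈ 0.676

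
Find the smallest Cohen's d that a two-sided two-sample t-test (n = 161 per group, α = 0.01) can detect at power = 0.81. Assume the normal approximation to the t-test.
d ≈ 0.38

Minimum detectable effect (two-sample t-test, normal approximation):
d = (z_{α/2} + z_β) / √(n/2)
d = (2.576 + 0.878) / √(161/2)
d = 3.454 / 8.972
d ≈ 0.38

By Cohen's convention (0.2 small / 0.5 medium / 0.8 large): small effect.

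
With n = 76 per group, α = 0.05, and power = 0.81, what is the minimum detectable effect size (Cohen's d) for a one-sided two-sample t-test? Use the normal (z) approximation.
d ≈ 0.41

Minimum detectable effect (two-sample t-test, normal approximation):
d = (z_α + z_β) / √(n/2)
d = (1.645 + 0.878) / √(76/2)
d = 2.523 / 6.164
d ≈ 0.41

By Cohen's convention (0.2 small / 0.5 medium / 0.8 large): small effect.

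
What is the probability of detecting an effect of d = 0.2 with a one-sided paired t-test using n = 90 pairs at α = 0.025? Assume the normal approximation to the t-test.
Power ≈ 0.48

Power calculation (paired t-test, normal approximation):
z_β = d · √n - z_α
z_β = 0.2 · √90 - 1.960
z_β = 0.2 · 9.487 - 1.960
z_β = -0.063

Power = Φ(z_β) = Φ(-0.063) ≈ 0.475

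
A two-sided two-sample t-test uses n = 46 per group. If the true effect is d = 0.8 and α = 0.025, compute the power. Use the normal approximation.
Power ≈ 0.94

Power calculation (two-sample t-test, normal approximation):
z_β = d · √(n/2) - z_{α/2}
z_β = 0.8 · √(46/2) - 2.241
z_β = 0.8 · 4.796 - 2.241
z_β = 1.595

Power = Φ(z_β) = Φ(1.595) ≈ 0.945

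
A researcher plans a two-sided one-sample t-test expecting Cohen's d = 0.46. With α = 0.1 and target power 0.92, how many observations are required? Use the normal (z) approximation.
n = 44

Sample size formula (one-sample t-test, normal approximation):
n = ((z_{α/2} + z_β) / d)²

z_{α/2} = 1.645 (for α = 0.1, two-sided)
z_β = 1.405 (for power = 0.92)
d = 0.46

n = ((1.645 + 1.405) / 0.46)²
n = (6.630)²
n ≈ 43.96
Round up to the next whole number: n = 44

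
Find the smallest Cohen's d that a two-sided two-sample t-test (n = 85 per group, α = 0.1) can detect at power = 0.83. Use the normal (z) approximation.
d ≈ 0.40

Minimum detectable effect (two-sample t-test, normal approximation):
d = (z_{α/2} + z_β) / √(n/2)
d = (1.645 + 0.954) / √(85/2)
d = 2.599 / 6.519
d ≈ 0.40

By Cohen's convention (0.2 small / 0.5 medium / 0.8 large): small effect.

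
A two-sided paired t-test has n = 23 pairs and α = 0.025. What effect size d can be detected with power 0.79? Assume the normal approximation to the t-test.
d ≈ 0.64

Minimum detectable effect (paired t-test, normal approximation):
d = (z_{α/2} + z_β) / √n
d = (2.241 + 0.806) / √23
d = 3.048 / 4.796
d ≈ 0.64

By Cohen's convention (0.2 small / 0.5 medium / 0.8 large): medium effect.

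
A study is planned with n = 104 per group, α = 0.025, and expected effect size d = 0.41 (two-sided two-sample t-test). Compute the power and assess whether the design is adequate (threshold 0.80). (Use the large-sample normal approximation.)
Power ≈ 0.76; the study is underpowered (power < 0.80)

Power calculation (two-sample t-test, normal approximation):
z_β = d · √(n/2) - z_{α/2}
z_β = 0.41 · √(104/2) - 2.241
z_β = 0.41 · 7.211 - 2.241
z_β = 0.715

Power = Φ(z_β) = Φ(0.715) ≈ 0.763

Effect size d = 0.41 is small by Cohen's convention (0.2/0.5/0.8).

Threshold: power ≥ 0.80 is conventionally adequate.
Power ≈ 0.76 → the study is underpowered (power < 0.80).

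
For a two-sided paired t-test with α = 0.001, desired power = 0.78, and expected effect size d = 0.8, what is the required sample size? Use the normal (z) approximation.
n = 26 pairs

Sample size formula (paired t-test, normal approximation):
n = ((z_{α/2} + z_β) / d)²

z_{α/2} = 3.291 (for α = 0.001, two-sided)
z_β = 0.772 (for power = 0.78)
d = 0.8

n = ((3.291 + 0.772) / 0.8)²
n = (5.079)²
n ≈ 25.80
Round up to the next whole number: n = 26 pairs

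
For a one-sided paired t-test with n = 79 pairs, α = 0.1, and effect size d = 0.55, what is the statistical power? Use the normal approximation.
Power ≈ 1.00

Power calculation (paired t-test, normal approximation):
z_β = d · √n - z_α
z_β = 0.55 · √79 - 1.282
z_β = 0.55 · 8.888 - 1.282
z_β = 3.607

Power = Φ(z_β) = Φ(3.607) ≈ 1.000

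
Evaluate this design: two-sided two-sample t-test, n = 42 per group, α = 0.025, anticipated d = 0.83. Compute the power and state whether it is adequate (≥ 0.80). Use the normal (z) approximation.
Power ≈ 0.94; the study is adequately powered (power ≥ 0.80)

Power calculation (two-sample t-test, normal approximation):
z_β = d · √(n/2) - z_{α/2}
z_β = 0.83 · √(42/2) - 2.241
z_β = 0.83 · 4.583 - 2.241
z_β = 1.562

Power = Φ(z_β) = Φ(1.562) ≈ 0.941

Effect size d = 0.83 is large by Cohen's convention (0.2/0.5/0.8).

Threshold: power ≥ 0.80 is conventionally adequate.
Power ≈ 0.94 → the study is adequately powered (power ≥ 0.80).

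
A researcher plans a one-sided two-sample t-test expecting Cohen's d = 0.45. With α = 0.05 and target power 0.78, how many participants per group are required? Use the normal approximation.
n = 58 per group

Sample size formula (two-sample t-test, normal approximation):
n = 2 · ((z_α + z_β) / d)²

z_α = 1.645 (for α = 0.05, one-sided)
z_β = 0.772 (for power = 0.78)
d = 0.45

n = 2 · ((1.645 + 0.772) / 0.45)²
n = 2 · (5.371)²
n ≈ 57.70
Round up to the next whole number: n = 58 per group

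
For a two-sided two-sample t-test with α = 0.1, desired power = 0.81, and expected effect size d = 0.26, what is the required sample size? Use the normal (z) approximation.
n = 189 per group

Sample size formula (two-sample t-test, normal approximation):
n = 2 · ((z_{α/2} + z_β) / d)²

z_{α/2} = 1.645 (for α = 0.1, two-sided)
z_β = 0.878 (for power = 0.81)
d = 0.26

n = 2 · ((1.645 + 0.878) / 0.26)²
n = 2 · (9.704)²
n ≈ 188.34
Round up to the next whole number: n = 189 per group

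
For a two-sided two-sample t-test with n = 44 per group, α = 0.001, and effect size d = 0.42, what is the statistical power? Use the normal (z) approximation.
Power ≈ 0.09

Power calculation (two-sample t-test, normal approximation):
z_β = d · √(n/2) - z_{α/2}
z_β = 0.42 · √(44/2) - 3.291
z_β = 0.42 · 4.690 - 3.291
z_β = -1.321

Power = Φ(z_β) = Φ(-1.321) ≈ 0.093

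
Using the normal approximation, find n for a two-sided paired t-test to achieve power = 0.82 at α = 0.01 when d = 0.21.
n = 277 pairs

Sample size formula (paired t-test, normal approximation):
n = ((z_{α/2} + z_β) / d)²

z_{α/2} = 2.576 (for α = 0.01, two-sided)
z_β = 0.915 (for power = 0.82)
d = 0.21

n = ((2.576 + 0.915) / 0.21)²
n = (16.624)²
n ≈ 276.36
Round up to the next whole number: n = 277 pairs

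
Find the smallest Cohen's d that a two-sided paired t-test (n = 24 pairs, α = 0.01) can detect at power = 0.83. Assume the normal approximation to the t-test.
d ≈ 0.72

Minimum detectable effect (paired t-test, normal approximation):
d = (z_{α/2} + z_β) / √n
d = (2.576 + 0.954) / √24
d = 3.530 / 4.899
d ≈ 0.72

By Cohen's convention (0.2 small / 0.5 medium / 0.8 large): medium effect.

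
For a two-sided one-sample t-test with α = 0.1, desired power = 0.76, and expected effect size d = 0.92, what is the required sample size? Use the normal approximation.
n = 7

Sample size formula (one-sample t-test, normal approximation):
n = ((z_{α/2} + z_β) / d)²

z_{α/2} = 1.645 (for α = 0.1, two-sided)
z_β = 0.706 (for power = 0.76)
d = 0.92

n = ((1.645 + 0.706) / 0.92)²
n = (2.555)²
n ≈ 6.53
Round up to the next whole number: n = 7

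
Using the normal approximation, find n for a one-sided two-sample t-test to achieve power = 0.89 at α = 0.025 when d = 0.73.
n = 39 per group

Sample size formula (two-sample t-test, normal approximation):
n = 2 · ((z_α + z_β) / d)²

z_α = 1.960 (for α = 0.025, one-sided)
z_β = 1.227 (for power = 0.89)
d = 0.73

n = 2 · ((1.960 + 1.227) / 0.73)²
n = 2 · (4.366)²
n ≈ 38.12
Round up to the next whole number: n = 39 per group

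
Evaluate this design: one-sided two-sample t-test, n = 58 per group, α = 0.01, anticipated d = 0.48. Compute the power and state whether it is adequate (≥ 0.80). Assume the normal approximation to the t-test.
Power ≈ 0.60; the study is underpowered (power < 0.80)

Power calculation (two-sample t-test, normal approximation):
z_β = d · √(n/2) - z_α
z_β = 0.48 · √(58/2) - 2.326
z_β = 0.48 · 5.385 - 2.326
z_β = 0.259

Power = Φ(z_β) = Φ(0.259) ≈ 0.602

Effect size d = 0.48 is small by Cohen's convention (0.2/0.5/0.8).

Threshold: power ≥ 0.80 is conventionally adequate.
Power ≈ 0.60 → the study is underpowered (power < 0.80).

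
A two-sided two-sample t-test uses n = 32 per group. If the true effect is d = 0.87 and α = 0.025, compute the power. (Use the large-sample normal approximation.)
Power ≈ 0.89

Power calculation (two-sample t-test, normal approximation):
z_β = d · √(n/2) - z_{α/2}
z_β = 0.87 · √(32/2) - 2.241
z_β = 0.87 · 4.000 - 2.241
z_β = 1.239

Power = Φ(z_β) = Φ(1.239) ≈ 0.892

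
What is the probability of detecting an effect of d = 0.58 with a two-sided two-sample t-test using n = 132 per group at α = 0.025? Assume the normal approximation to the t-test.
Power ≈ 0.99

Power calculation (two-sample t-test, normal approximation):
z_β = d · √(n/2) - z_{α/2}
z_β = 0.58 · √(132/2) - 2.241
z_β = 0.58 · 8.124 - 2.241
z_β = 2.471

Power = Φ(z_β) = Φ(2.471) ≈ 0.993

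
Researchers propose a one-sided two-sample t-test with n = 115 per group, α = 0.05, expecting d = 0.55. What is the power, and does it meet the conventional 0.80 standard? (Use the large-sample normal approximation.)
Power ≈ 0.99; the study is adequately powered (power ≥ 0.80)

Power calculation (two-sample t-test, normal approximation):
z_β = d · √(n/2) - z_α
z_β = 0.55 · √(115/2) - 1.645
z_β = 0.55 · 7.583 - 1.645
z_β = 2.526

Power = Φ(z_β) = Φ(2.526) ≈ 0.994

Effect size d = 0.55 is medium by Cohen's convention (0.2/0.5/0.8).

Threshold: power ≥ 0.80 is conventionally adequate.
Power ≈ 0.99 → the study is adequately powered (power ≥ 0.80).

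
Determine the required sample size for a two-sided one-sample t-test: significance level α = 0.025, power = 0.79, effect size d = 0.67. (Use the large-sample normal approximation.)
n = 21

Sample size formula (one-sample t-test, normal approximation):
n = ((z_{α/2} + z_β) / d)²

z_{α/2} = 2.241 (for α = 0.025, two-sided)
z_β = 0.806 (for power = 0.79)
d = 0.67

n = ((2.241 + 0.806) / 0.67)²
n = (4.548)²
n ≈ 20.68
Round up to the next whole number: n = 21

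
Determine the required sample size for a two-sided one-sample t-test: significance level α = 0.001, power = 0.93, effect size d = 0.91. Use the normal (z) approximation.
n = 28

Sample size formula (one-sample t-test, normal approximation):
n = ((z_{α/2} + z_β) / d)²

z_{α/2} = 3.291 (for α = 0.001, two-sided)
z_β = 1.476 (for power = 0.93)
d = 0.91

n = ((3.291 + 1.476) / 0.91)²
n = (5.238)²
n ≈ 27.44
Round up to the next whole number: n = 28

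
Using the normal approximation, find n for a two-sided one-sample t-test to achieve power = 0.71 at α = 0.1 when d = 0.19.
n = 134

Sample size formula (one-sample t-test, normal approximation):
n = ((z_{α/2} + z_β) / d)²

z_{α/2} = 1.645 (for α = 0.1, two-sided)
z_β = 0.553 (for power = 0.71)
d = 0.19

n = ((1.645 + 0.553) / 0.19)²
n = (11.568)²
n ≈ 133.82
Round up to the next whole number: n = 134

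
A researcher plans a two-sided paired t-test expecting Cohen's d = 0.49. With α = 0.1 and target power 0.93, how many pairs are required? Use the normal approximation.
n = 41 pairs

Sample size formula (paired t-test, normal approximation):
n = ((z_{α/2} + z_β) / d)²

z_{α/2} = 1.645 (for α = 0.1, two-sided)
z_β = 1.476 (for power = 0.93)
d = 0.49

n = ((1.645 + 1.476) / 0.49)²
n = (6.369)²
n ≈ 40.56
Round up to the next whole number: n = 41 pairs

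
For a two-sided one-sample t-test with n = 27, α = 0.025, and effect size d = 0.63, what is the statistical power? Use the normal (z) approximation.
Power ≈ 0.85

Power calculation (one-sample t-test, normal approximation):
z_β = d · √n - z_{α/2}
z_β = 0.63 · √27 - 2.241
z_β = 0.63 · 5.196 - 2.241
z_β = 1.032

Power = Φ(z_β) = Φ(1.032) ≈ 0.849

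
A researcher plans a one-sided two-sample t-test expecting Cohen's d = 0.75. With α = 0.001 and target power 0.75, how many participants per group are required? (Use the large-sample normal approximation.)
n = 51 per group

Sample size formula (two-sample t-test, normal approximation):
n = 2 · ((z_α + z_β) / d)²

z_α = 3.090 (for α = 0.001, one-sided)
z_β = 0.674 (for power = 0.75)
d = 0.75

n = 2 · ((3.090 + 0.674) / 0.75)²
n = 2 · (5.019)²
n ≈ 50.38
Round up to the next whole number: n = 51 per group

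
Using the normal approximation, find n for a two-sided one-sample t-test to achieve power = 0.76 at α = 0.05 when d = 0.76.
n = 13

Sample size formula (one-sample t-test, normal approximation):
n = ((z_{α/2} + z_β) / d)²

z_{α/2} = 1.960 (for α = 0.05, two-sided)
z_β = 0.706 (for power = 0.76)
d = 0.76

n = ((1.960 + 0.706) / 0.76)²
n = (3.508)²
n ≈ 12.31
Round up to the next whole number: n = 13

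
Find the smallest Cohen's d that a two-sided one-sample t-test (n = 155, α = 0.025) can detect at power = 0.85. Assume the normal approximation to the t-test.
d ≈ 0.26

Minimum detectable effect (one-sample t-test, normal approximation):
d = (z_{α/2} + z_β) / √n
d = (2.241 + 1.036) / √155
d = 3.278 / 12.450
d ≈ 0.26

By Cohen's convention (0.2 small / 0.5 medium / 0.8 large): small effect.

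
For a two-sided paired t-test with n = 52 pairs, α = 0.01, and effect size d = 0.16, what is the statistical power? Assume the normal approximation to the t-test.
Power ≈ 0.08

Power calculation (paired t-test, normal approximation):
z_β = d · √n - z_{α/2}
z_β = 0.16 · √52 - 2.576
z_β = 0.16 · 7.211 - 2.576
z_β = -1.422

Power = Φ(z_β) = Φ(-1.422) ≈ 0.078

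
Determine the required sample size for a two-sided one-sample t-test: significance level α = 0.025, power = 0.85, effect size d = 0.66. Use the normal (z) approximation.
n = 25

Sample size formula (one-sample t-test, normal approximation):
n = ((z_{α/2} + z_β) / d)²

z_{α/2} = 2.241 (for α = 0.025, two-sided)
z_β = 1.036 (for power = 0.85)
d = 0.66

n = ((2.241 + 1.036) / 0.66)²
n = (4.965)²
n ≈ 24.65
Round up to the next whole number: n = 25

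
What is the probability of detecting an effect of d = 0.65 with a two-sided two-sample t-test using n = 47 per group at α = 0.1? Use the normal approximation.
Power ≈ 0.93

Power calculation (two-sample t-test, normal approximation):
z_β = d · √(n/2) - z_{α/2}
z_β = 0.65 · √(47/2) - 1.645
z_β = 0.65 · 4.848 - 1.645
z_β = 1.506

Power = Φ(z_β) = Φ(1.506) ≈ 0.934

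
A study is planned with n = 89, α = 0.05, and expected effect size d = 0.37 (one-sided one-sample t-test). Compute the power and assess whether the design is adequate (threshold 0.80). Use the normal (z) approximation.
Power ≈ 0.97; the study is adequately powered (power ≥ 0.80)

Power calculation (one-sample t-test, normal approximation):
z_β = d · √n - z_α
z_β = 0.37 · √89 - 1.645
z_β = 0.37 · 9.434 - 1.645
z_β = 1.846

Power = Φ(z_β) = Φ(1.846) ≈ 0.968

Effect size d = 0.37 is small by Cohen's convention (0.2/0.5/0.8).

Threshold: power ≥ 0.80 is conventionally adequate.
Power ≈ 0.97 → the study is adequately powered (power ≥ 0.80).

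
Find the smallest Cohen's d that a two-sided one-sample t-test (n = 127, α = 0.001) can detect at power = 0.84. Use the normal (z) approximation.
d ≈ 0.38

Minimum detectable effect (one-sample t-test, normal approximation):
d = (z_{α/2} + z_β) / √n
d = (3.291 + 0.994) / √127
d = 4.285 / 11.269
d ≈ 0.38

By Cohen's convention (0.2 small / 0.5 medium / 0.8 large): small effect.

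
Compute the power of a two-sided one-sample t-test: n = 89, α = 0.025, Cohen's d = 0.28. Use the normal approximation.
Power ≈ 0.66

Power calculation (one-sample t-test, normal approximation):
z_β = d · √n - z_{α/2}
z_β = 0.28 · √89 - 2.241
z_β = 0.28 · 9.434 - 2.241
z_β = 0.400

Power = Φ(z_β) = Φ(0.400) ≈ 0.655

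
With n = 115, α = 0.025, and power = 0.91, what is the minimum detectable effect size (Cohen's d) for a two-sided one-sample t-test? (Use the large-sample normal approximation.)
d ≈ 0.33

Minimum detectable effect (one-sample t-test, normal approximation):
d = (z_{α/2} + z_β) / √n
d = (2.241 + 1.341) / √115
d = 3.582 / 10.724
d ≈ 0.33

By Cohen's convention (0.2 small / 0.5 medium / 0.8 large): small effect.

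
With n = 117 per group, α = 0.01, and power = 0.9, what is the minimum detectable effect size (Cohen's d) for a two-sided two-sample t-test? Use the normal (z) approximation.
d ≈ 0.50

Minimum detectable effect (two-sample t-test, normal approximation):
d = (z_{α/2} + z_β) / √(n/2)
d = (2.576 + 1.282) / √(117/2)
d = 3.857 / 7.649
d ≈ 0.50

By Cohen's convention (0.2 small / 0.5 medium / 0.8 large): medium effect.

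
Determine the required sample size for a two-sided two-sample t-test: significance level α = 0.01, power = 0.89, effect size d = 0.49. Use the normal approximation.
n = 121 per group

Sample size formula (two-sample t-test, normal approximation):
n = 2 · ((z_{α/2} + z_β) / d)²

z_{α/2} = 2.576 (for α = 0.01, two-sided)
z_β = 1.227 (for power = 0.89)
d = 0.49

n = 2 · ((2.576 + 1.227) / 0.49)²
n = 2 · (7.761)²
n ≈ 120.47
Round up to the next whole number: n = 121 per group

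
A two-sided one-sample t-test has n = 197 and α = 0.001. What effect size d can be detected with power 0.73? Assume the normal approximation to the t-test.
d ≈ 0.28

Minimum detectable effect (one-sample t-test, normal approximation):
d = (z_{α/2} + z_β) / √n
d = (3.291 + 0.613) / √197
d = 3.903 / 14.036
d ≈ 0.28

By Cohen's convention (0.2 small / 0.5 medium / 0.8 large): small effect.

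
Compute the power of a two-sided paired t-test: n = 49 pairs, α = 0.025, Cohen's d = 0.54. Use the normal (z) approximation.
Power ≈ 0.94

Power calculation (paired t-test, normal approximation):
z_β = d · √n - z_{α/2}
z_β = 0.54 · √49 - 2.241
z_β = 0.54 · 7.000 - 2.241
z_β = 1.539

Power = Φ(z_β) = Φ(1.539) ≈ 0.938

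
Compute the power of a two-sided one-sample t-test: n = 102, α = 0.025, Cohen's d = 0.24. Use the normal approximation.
Power ≈ 0.57

Power calculation (one-sample t-test, normal approximation):
z_β = d · √n - z_{α/2}
z_β = 0.24 · √102 - 2.241
z_β = 0.24 · 10.100 - 2.241
z_β = 0.182

Power = Φ(z_β) = Φ(0.182) ≈ 0.572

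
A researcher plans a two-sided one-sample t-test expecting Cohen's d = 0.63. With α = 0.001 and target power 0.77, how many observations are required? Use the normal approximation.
n = 41

Sample size formula (one-sample t-test, normal approximation):
n = ((z_{α/2} + z_β) / d)²

z_{α/2} = 3.291 (for α = 0.001, two-sided)
z_β = 0.739 (for power = 0.77)
d = 0.63

n = ((3.291 + 0.739) / 0.63)²
n = (6.397)²
n ≈ 40.92
Round up to the next whole number: n = 41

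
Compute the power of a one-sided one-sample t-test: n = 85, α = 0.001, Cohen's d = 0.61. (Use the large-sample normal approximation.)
Power ≈ 0.99

Power calculation (one-sample t-test, normal approximation):
z_β = d · √n - z_α
z_β = 0.61 · √85 - 3.090
z_β = 0.61 · 9.220 - 3.090
z_β = 2.534

Power = Φ(z_β) = Φ(2.534) ≈ 0.994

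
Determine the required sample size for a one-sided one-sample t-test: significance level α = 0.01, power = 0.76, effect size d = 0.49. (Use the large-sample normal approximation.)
n = 39

Sample size formula (one-sample t-test, normal approximation):
n = ((z_α + z_β) / d)²

z_α = 2.326 (for α = 0.01, one-sided)
z_β = 0.706 (for power = 0.76)
d = 0.49

n = ((2.326 + 0.706) / 0.49)²
n = (6.188)²
n ≈ 38.29
Round up to the next whole number: n = 39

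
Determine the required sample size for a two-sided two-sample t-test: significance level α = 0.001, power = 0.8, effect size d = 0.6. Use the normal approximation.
n = 95 per group

Sample size formula (two-sample t-test, normal approximation):
n = 2 · ((z_{α/2} + z_β) / d)²

z_{α/2} = 3.291 (for α = 0.001, two-sided)
z_β = 0.842 (for power = 0.8)
d = 0.6

n = 2 · ((3.291 + 0.842) / 0.6)²
n = 2 · (6.888)²
n ≈ 94.89
Round up to the next whole number: n = 95 per group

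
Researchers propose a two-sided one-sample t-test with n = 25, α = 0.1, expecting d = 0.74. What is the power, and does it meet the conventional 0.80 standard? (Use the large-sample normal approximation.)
Power ≈ 0.98; the study is adequately powered (power ≥ 0.80)

Power calculation (one-sample t-test, normal approximation):
z_β = d · √n - z_{α/2}
z_β = 0.74 · √25 - 1.645
z_β = 0.74 · 5.000 - 1.645
z_β = 2.055

Power = Φ(z_β) = Φ(2.055) ≈ 0.980

Effect size d = 0.74 is medium by Cohen's convention (0.2/0.5/0.8).

Threshold: power ≥ 0.80 is conventionally adequate.
Power ≈ 0.98 → the study is adequately powered (power ≥ 0.80).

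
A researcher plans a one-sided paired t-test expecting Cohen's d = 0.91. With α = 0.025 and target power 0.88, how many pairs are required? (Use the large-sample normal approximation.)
n = 12 pairs

Sample size formula (paired t-test, normal approximation):
n = ((z_α + z_β) / d)²

z_α = 1.960 (for α = 0.025, one-sided)
z_β = 1.175 (for power = 0.88)
d = 0.91

n = ((1.960 + 1.175) / 0.91)²
n = (3.445)²
n ≈ 11.87
Round up to the next whole number: n = 12 pairs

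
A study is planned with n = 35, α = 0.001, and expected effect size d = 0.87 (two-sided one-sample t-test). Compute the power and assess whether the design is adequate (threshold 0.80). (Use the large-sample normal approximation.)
Power ≈ 0.97; the study is adequately powered (power ≥ 0.80)

Power calculation (one-sample t-test, normal approximation):
z_β = d · √n - z_{α/2}
z_β = 0.87 · √35 - 3.291
z_β = 0.87 · 5.916 - 3.291
z_β = 1.856

Power = Φ(z_β) = Φ(1.856) ≈ 0.968

Effect size d = 0.87 is large by Cohen's convention (0.2/0.5/0.8).

Threshold: power ≥ 0.80 is conventionally adequate.
Power ≈ 0.97 → the study is adequately powered (power ≥ 0.80).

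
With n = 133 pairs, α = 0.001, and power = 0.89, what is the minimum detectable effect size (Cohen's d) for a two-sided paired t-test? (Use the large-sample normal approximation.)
d ≈ 0.39

Minimum detectable effect (paired t-test, normal approximation):
d = (z_{α/2} + z_β) / √n
d = (3.291 + 1.227) / √133
d = 4.517 / 11.533
d ≈ 0.39

By Cohen's convention (0.2 small / 0.5 medium / 0.8 large): small effect.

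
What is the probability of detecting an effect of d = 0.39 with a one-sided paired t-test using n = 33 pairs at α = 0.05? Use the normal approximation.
Power ≈ 0.72

Power calculation (paired t-test, normal approximation):
z_β = d · √n - z_α
z_β = 0.39 · √33 - 1.645
z_β = 0.39 · 5.745 - 1.645
z_β = 0.596

Power = Φ(z_β) = Φ(0.596) ≈ 0.724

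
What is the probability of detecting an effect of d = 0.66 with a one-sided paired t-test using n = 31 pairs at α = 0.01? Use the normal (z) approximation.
Power ≈ 0.91

Power calculation (paired t-test, normal approximation):
z_β = d · √n - z_α
z_β = 0.66 · √31 - 2.326
z_β = 0.66 · 5.568 - 2.326
z_β = 1.348

Power = Φ(z_β) = Φ(1.348) ≈ 0.911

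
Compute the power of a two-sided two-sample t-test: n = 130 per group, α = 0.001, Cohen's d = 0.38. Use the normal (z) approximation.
Power ≈ 0.41

Power calculation (two-sample t-test, normal approximation):
z_β = d · √(n/2) - z_{α/2}
z_β = 0.38 · √(130/2) - 3.291
z_β = 0.38 · 8.062 - 3.291
z_β = -0.227

Power = Φ(z_β) = Φ(-0.227) ≈ 0.410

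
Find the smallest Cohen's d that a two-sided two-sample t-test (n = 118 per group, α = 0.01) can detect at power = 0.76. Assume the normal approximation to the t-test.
d ≈ 0.43

Minimum detectable effect (two-sample t-test, normal approximation):
d = (z_{α/2} + z_β) / √(n/2)
d = (2.576 + 0.706) / √(118/2)
d = 3.282 / 7.681
d ≈ 0.43

By Cohen's convention (0.2 small / 0.5 medium / 0.8 large): small effect.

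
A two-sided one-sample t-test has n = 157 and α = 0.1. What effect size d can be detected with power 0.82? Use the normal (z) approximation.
d ≈ 0.20

Minimum detectable effect (one-sample t-test, normal approximation):
d = (z_{α/2} + z_β) / √n
d = (1.645 + 0.915) / √157
d = 2.560 / 12.530
d ≈ 0.20

By Cohen's convention (0.2 small / 0.5 medium / 0.8 large): small effect.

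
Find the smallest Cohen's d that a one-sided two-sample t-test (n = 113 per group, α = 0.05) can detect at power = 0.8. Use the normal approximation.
d ≈ 0.33

Minimum detectable effect (two-sample t-test, normal approximation):
d = (z_α + z_β) / √(n/2)
d = (1.645 + 0.842) / √(113/2)
d = 2.486 / 7.517
d ≈ 0.33

By Cohen's convention (0.2 small / 0.5 medium / 0.8 large): small effect.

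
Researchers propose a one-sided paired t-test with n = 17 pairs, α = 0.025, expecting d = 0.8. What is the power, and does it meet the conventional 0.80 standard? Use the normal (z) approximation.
Power ≈ 0.91; the study is adequately powered (power ≥ 0.80)

Power calculation (paired t-test, normal approximation):
z_β = d · √n - z_α
z_β = 0.8 · √17 - 1.960
z_β = 0.8 · 4.123 - 1.960
z_β = 1.339

Power = Φ(z_β) = Φ(1.339) ≈ 0.910

Effect size d = 0.8 is large by Cohen's convention (0.2/0.5/0.8).

Threshold: power ≥ 0.80 is conventionally adequate.
Power ≈ 0.91 → the study is adequately powered (power ≥ 0.80).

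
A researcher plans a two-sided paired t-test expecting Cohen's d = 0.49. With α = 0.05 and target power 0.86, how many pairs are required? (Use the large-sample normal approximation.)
n = 39 pairs

Sample size formula (paired t-test, normal approximation):
n = ((z_{α/2} + z_β) / d)²

z_{α/2} = 1.960 (for α = 0.05, two-sided)
z_β = 1.080 (for power = 0.86)
d = 0.49

n = ((1.960 + 1.080) / 0.49)²
n = (6.204)²
n ≈ 38.49
Round up to the next whole number: n = 39 pairs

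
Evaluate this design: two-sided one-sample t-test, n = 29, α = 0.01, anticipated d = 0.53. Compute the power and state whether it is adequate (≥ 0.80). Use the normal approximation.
Power ≈ 0.61; the study is underpowered (power < 0.80)

Power calculation (one-sample t-test, normal approximation):
z_β = d · √n - z_{α/2}
z_β = 0.53 · √29 - 2.576
z_β = 0.53 · 5.385 - 2.576
z_β = 0.278

Power = Φ(z_β) = Φ(0.278) ≈ 0.610

Effect size d = 0.53 is medium by Cohen's convention (0.2/0.5/0.8).

Threshold: power ≥ 0.80 is conventionally adequate.
Power ≈ 0.61 → the study is underpowered (power < 0.80).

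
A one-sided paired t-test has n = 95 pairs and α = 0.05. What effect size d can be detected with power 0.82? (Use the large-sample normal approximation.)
d ≈ 0.26

Minimum detectable effect (paired t-test, normal approximation):
d = (z_α + z_β) / √n
d = (1.645 + 0.915) / √95
d = 2.560 / 9.747
d ≈ 0.26

By Cohen's convention (0.2 small / 0.5 medium / 0.8 large): small effect.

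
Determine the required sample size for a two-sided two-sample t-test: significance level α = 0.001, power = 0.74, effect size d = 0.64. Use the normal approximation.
n = 76 per group

Sample size formula (two-sample t-test, normal approximation):
n = 2 · ((z_{α/2} + z_β) / d)²

z_{α/2} = 3.291 (for α = 0.001, two-sided)
z_β = 0.643 (for power = 0.74)
d = 0.64

n = 2 · ((3.291 + 0.643) / 0.64)²
n = 2 · (6.147)²
n ≈ 75.57
Round up to the next whole number: n = 76 per group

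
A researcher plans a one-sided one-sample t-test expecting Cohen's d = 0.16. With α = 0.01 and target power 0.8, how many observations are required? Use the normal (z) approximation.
n = 393

Sample size formula (one-sample t-test, normal approximation):
n = ((z_α + z_β) / d)²

z_α = 2.326 (for α = 0.01, one-sided)
z_β = 0.842 (for power = 0.8)
d = 0.16

n = ((2.326 + 0.842) / 0.16)²
n = (19.800)²
n ≈ 392.04
Round up to the next whole number: n = 393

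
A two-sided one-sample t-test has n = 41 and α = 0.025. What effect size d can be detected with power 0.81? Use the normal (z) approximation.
d ≈ 0.49

Minimum detectable effect (one-sample t-test, normal approximation):
d = (z_{α/2} + z_β) / √n
d = (2.241 + 0.878) / √41
d = 3.119 / 6.403
d ≈ 0.49

By Cohen's convention (0.2 small / 0.5 medium / 0.8 large): small effect.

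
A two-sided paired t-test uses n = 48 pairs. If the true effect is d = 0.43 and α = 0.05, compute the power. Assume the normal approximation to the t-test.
Power ≈ 0.85

Power calculation (paired t-test, normal approximation):
z_β = d · √n - z_{α/2}
z_β = 0.43 · √48 - 1.960
z_β = 0.43 · 6.928 - 1.960
z_β = 1.019

Power = Φ(z_β) = Φ(1.019) ≈ 0.846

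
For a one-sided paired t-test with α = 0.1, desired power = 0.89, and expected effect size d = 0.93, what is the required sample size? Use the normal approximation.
n = 8 pairs

Sample size formula (paired t-test, normal approximation):
n = ((z_α + z_β) / d)²

z_α = 1.282 (for α = 0.1, one-sided)
z_β = 1.227 (for power = 0.89)
d = 0.93

n = ((1.282 + 1.227) / 0.93)²
n = (2.698)²
n ≈ 7.28
Round up to the next whole number: n = 8 pairs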